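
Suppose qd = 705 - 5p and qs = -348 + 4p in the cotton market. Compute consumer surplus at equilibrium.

Consumer surplus = 1440

Equilibrium: 705 - 5p = -348 + 4p gives p* = 117, q* = 120.
Demand choke price (qd = 0): p = 141.
CS = ½(141 − 117)(120) = 1440.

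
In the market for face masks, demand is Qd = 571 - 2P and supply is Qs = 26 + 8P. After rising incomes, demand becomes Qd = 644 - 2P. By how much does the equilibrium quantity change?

ΔQ = 58.4

Original equilibrium: P* = 54.5, Q* = 462.
New equilibrium: 644 - 2P = 26 + 8P, so 618 = 10P and P' = 61.8; Q' = 644 − 2(61.8) = 520.4.
Change in quantity: 520.4 − 462 = 58.4.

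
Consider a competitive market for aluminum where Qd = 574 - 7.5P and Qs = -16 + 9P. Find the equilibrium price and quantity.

Set Qd = Qs: 574 - 7.5P = -16 + 9P.
590 = 16.5P, so P* = 1180/33.
Q* = 574 − 7.5(1180/33) = 3364/11.

P* = 1180/33, Q* = 3364/11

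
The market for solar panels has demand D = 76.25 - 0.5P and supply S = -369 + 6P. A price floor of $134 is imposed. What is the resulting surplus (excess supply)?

Surplus = 425.75

Equilibrium price would be P* = 68.5, so the floor at 134 binds.
At P = 134: D = 9.25, S = 435.
Surplus = 435 − 9.25 = 425.75.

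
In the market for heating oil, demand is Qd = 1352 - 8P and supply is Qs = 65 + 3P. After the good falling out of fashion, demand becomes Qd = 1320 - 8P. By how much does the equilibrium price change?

ΔP = -32/11

Original equilibrium: P* = 117, Q* = 416.
New equilibrium: 1320 - 8P = 65 + 3P, so 1255 = 11P and P' = 1255/11; Q' = 1320 − 8(1255/11) = 4480/11.
Change in price: 1255/11 − 117 = -32/11.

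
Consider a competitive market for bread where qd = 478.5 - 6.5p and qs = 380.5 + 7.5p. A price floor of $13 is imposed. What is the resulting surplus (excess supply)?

Surplus = 84

Equilibrium price would be p* = 7, so the floor at 13 binds.
At p = 13: qd = 394, qs = 478.
Surplus = 478 − 394 = 84.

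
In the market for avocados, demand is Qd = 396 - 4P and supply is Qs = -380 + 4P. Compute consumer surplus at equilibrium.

Consumer surplus = 8

Equilibrium: 396 - 4P = -380 + 4P gives P* = 97, Q* = 8.
Demand choke price (Qd = 0): P = 99.
CS = ½(99 − 97)(8) = 8.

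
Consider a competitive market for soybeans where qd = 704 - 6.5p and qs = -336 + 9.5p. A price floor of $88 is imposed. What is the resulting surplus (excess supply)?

Equilibrium price would be p* = 65, so the floor at 88 binds.
At p = 88: qd = 132, qs = 500.
Surplus = 500 − 132 = 368.

Surplus = 368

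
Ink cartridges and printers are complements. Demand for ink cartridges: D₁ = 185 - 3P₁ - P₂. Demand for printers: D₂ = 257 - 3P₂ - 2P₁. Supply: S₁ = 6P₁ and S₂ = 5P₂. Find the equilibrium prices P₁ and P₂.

P₁ = 1223/70, P₂ = 1943/70

Market 1: 185 - 3P₁ - P₂ = 6P₁ → 9P₁ + P₂ = 185.
Market 2: 8P₂ + 2P₁ = 257.
Eliminating P₂: 8×(1) − 1×(2) gives 70P₁ = 1223, so P₁ = 1223/70.
Back-substitute into (2): P₂ = (257 − 2×1223/70) / 8 = 1943/70.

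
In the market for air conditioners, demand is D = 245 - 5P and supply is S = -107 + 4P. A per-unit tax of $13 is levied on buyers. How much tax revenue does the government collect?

Tax revenue = 2405/9

Pre-tax equilibrium: P* = 352/9, Q* = 445/9.
Tax on buyers shifts demand to D = 245 − 5(P + 13) = 180 - 5P.
180 - 5P = -107 + 4P gives seller price Ps = 287/9; buyers pay Pb = 287/9 + 13 = 404/9.
New quantity: Q = 245 − 5(404/9) = 185/9.
Revenue = 13 × 185/9 = 2405/9.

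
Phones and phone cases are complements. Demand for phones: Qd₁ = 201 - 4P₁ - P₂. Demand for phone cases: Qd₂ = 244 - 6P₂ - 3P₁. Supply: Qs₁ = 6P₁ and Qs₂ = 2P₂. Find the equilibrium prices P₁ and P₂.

Market 1: 201 - 4P₁ - P₂ = 6P₁ → 10P₁ + P₂ = 201.
Market 2: 8P₂ + 3P₁ = 244.
Eliminating P₂: 8×(1) − 1×(2) gives 77P₁ = 1364, so P₁ = 124/7.
Back-substitute into (2): P₂ = (244 − 3×124/7) / 8 = 167/7.

P₁ = 124/7, P₂ = 167/7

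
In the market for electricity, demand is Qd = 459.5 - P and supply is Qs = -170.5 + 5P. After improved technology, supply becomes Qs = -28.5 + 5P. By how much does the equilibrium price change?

ΔP = -71/3

Original equilibrium: P* = 105, Q* = 354.5.
New equilibrium: 459.5 - P = -28.5 + 5P, so 488 = 6P and P' = 244/3; Q' = 459.5 − 1(244/3) = 2269/6.
Change in price: 244/3 − 105 = -71/3.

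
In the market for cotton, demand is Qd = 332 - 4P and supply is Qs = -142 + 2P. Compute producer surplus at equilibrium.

Equilibrium: 332 - 4P = -142 + 2P gives P* = 79, Q* = 16.
Supply starts at P = 71 (where Qs = 0).
PS = ½(79 − 71)(16) = 64.

Producer surplus = 64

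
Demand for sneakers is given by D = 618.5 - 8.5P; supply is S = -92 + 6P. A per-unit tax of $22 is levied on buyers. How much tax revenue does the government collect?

Pre-tax equilibrium: P* = 49, Q* = 202.
Tax on buyers shifts demand to D = 618.5 − 8.5(P + 22) = 431.5 - 8.5P.
431.5 - 8.5P = -92 + 6P gives seller price Ps = 1047/29; buyers pay Pb = 1047/29 + 22 = 1685/29.
New quantity: Q = 618.5 − 8.5(1685/29) = 3614/29.
Revenue = 22 × 3614/29 = 79508/29.

Tax revenue = 79508/29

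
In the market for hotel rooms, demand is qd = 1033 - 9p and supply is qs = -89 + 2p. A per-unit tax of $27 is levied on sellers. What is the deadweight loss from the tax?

Deadweight loss = 6561/11

Pre-tax equilibrium: p* = 102, q* = 115.
Tax on sellers shifts supply to qs = -89 + 2(p − 27) = -143 + 2p.
1033 - 9p = -143 + 2p gives buyer price pb = 1176/11; sellers receive ps = 1176/11 − 27 = 879/11.
New quantity: q = 1033 − 9(1176/11) = 779/11.
DWL = ½ × 27 × (115 − 779/11) = 6561/11.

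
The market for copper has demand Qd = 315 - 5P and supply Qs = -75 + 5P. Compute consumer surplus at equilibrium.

Consumer surplus = 1440

Equilibrium: 315 - 5P = -75 + 5P gives P* = 39, Q* = 120.
Demand choke price (Qd = 0): P = 63.
CS = ½(63 − 39)(120) = 1440.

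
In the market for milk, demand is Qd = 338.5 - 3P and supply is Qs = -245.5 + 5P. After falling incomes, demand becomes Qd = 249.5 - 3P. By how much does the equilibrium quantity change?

ΔQ = -55.625

Original equilibrium: P* = 73, Q* = 119.5.
New equilibrium: 249.5 - 3P = -245.5 + 5P, so 495 = 8P and P' = 61.875; Q' = 249.5 − 3(61.875) = 63.875.
Change in quantity: 63.875 − 119.5 = -55.625.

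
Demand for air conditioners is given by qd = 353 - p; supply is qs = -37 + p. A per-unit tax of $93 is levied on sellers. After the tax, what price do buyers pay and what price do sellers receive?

Buyers pay $241.5, sellers receive $148.5

Pre-tax equilibrium: p* = 195, q* = 158.
Tax on sellers shifts supply to qs = -37 + 1(p − 93) = -130 + p.
353 - p = -130 + p gives buyer price pb = 241.5; sellers receive ps = 241.5 − 93 = 148.5.
New quantity: q = 353 − 1(241.5) = 111.5.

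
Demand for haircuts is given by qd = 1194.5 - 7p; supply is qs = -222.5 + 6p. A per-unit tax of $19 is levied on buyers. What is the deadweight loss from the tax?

Deadweight loss = 7581/13

Pre-tax equilibrium: p* = 109, q* = 431.5.
Tax on buyers shifts demand to qd = 1194.5 − 7(p + 19) = 1061.5 - 7p.
1061.5 - 7p = -222.5 + 6p gives seller price ps = 1284/13; buyers pay pb = 1284/13 + 19 = 1531/13.
New quantity: q = 1194.5 − 7(1531/13) = 9623/26.
DWL = ½ × 19 × (431.5 − 9623/26) = 7581/13.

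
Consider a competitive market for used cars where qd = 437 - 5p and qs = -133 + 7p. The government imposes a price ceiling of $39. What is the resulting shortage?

Equilibrium price would be p* = 47.5, so the ceiling at 39 binds.
At p = 39: qd = 437 − 5(39) = 242, qs = -133 + 7(39) = 140.
Shortage = 242 − 140 = 102.

Shortage = 102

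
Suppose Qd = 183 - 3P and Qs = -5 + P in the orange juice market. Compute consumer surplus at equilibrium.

Equilibrium: 183 - 3P = -5 + P gives P* = 47, Q* = 42.
Demand choke price (Qd = 0): P = 61.
CS = ½(61 − 47)(42) = 294.

Consumer surplus = 294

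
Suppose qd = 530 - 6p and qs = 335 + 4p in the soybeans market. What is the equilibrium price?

p* = 19.5

Set qd = qs: 530 - 6p = 335 + 4p.
195 = 10p, so p* = 19.5.
q* = 530 − 6(19.5) = 413.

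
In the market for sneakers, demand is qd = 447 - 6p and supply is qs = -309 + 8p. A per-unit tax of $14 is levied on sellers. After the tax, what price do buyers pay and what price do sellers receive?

Buyers pay $62, sellers receive $48

Pre-tax equilibrium: p* = 54, q* = 123.
Tax on sellers shifts supply to qs = -309 + 8(p − 14) = -421 + 8p.
447 - 6p = -421 + 8p gives buyer price pb = 62; sellers receive ps = 62 − 14 = 48.
New quantity: q = 447 − 6(62) = 75.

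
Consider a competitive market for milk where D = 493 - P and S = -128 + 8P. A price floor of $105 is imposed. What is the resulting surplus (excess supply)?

Surplus = 324

Equilibrium price would be P* = 69, so the floor at 105 binds.
At P = 105: D = 388, S = 712.
Surplus = 712 − 388 = 324.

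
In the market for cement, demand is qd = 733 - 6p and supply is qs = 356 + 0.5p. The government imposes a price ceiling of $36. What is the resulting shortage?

Equilibrium price would be p* = 58, so the ceiling at 36 binds.
At p = 36: qd = 733 − 6(36) = 517, qs = 356 + 0.5(36) = 374.
Shortage = 517 − 374 = 143.

Shortage = 143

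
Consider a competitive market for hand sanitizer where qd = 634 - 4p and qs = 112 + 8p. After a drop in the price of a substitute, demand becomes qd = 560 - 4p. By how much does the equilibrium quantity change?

Δq = -148/3

Original equilibrium: p* = 43.5, q* = 460.
New equilibrium: 560 - 4p = 112 + 8p, so 448 = 12p and p' = 112/3; q' = 560 − 4(112/3) = 1232/3.
Change in quantity: 1232/3 − 460 = -148/3.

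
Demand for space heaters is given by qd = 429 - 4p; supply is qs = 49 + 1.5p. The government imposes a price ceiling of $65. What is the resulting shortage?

Equilibrium price would be p* = 760/11, so the ceiling at 65 binds.
At p = 65: qd = 429 − 4(65) = 169, qs = 49 + 1.5(65) = 146.5.
Shortage = 169 − 146.5 = 22.5.

Shortage = 22.5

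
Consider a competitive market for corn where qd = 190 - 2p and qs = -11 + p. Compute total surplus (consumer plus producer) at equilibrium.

Equilibrium: 190 - 2p = -11 + p gives p* = 67, q* = 56.
Demand choke price: p = 95; supply starts at p = 11.
CS = ½(95 − 67)(56) = 784; PS = ½(67 − 11)(56) = 1568.

Total surplus = 2352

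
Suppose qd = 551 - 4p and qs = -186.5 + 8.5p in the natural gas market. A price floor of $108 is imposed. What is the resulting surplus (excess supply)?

Equilibrium price would be p* = 59, so the floor at 108 binds.
At p = 108: qd = 119, qs = 731.5.
Surplus = 731.5 − 119 = 612.5.

Surplus = 612.5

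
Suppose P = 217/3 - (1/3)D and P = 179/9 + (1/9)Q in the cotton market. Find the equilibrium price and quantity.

P* = 33, Q* = 118

Set the two price expressions equal: 217/3 - (1/3)Q = 179/9 + (1/9)Q.
472/9 = (4/9)Q, so Q* = 118.
P* = 217/3 − (1/3)(118) = 33.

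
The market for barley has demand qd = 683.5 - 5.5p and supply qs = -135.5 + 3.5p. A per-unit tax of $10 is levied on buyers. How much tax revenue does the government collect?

Tax revenue = 14545/9

Pre-tax equilibrium: p* = 91, q* = 183.
Tax on buyers shifts demand to qd = 683.5 − 5.5(p + 10) = 628.5 - 5.5p.
628.5 - 5.5p = -135.5 + 3.5p gives seller price ps = 764/9; buyers pay pb = 764/9 + 10 = 854/9.
New quantity: q = 683.5 − 5.5(854/9) = 2909/18.
Revenue = 10 × 2909/18 = 14545/9.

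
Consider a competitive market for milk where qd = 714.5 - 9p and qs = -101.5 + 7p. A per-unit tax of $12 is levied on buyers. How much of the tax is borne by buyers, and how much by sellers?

Pre-tax equilibrium: p* = 51, q* = 255.5.
Tax on buyers shifts demand to qd = 714.5 − 9(p + 12) = 606.5 - 9p.
606.5 - 9p = -101.5 + 7p gives seller price ps = 44.25; buyers pay pb = 44.25 + 12 = 56.25.
New quantity: q = 714.5 − 9(56.25) = 208.25.
Buyer burden = 56.25 − 51 = 5.25; seller burden = 51 − 44.25 = 6.75.

Buyers bear $5.25, sellers bear $6.75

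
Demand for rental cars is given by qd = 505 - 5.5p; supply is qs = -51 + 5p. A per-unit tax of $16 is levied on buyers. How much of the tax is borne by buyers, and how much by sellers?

Buyers bear 160/21, sellers bear 176/21

Pre-tax equilibrium: p* = 1112/21, q* = 4489/21.
Tax on buyers shifts demand to qd = 505 − 5.5(p + 16) = 417 - 5.5p.
417 - 5.5p = -51 + 5p gives seller price ps = 312/7; buyers pay pb = 312/7 + 16 = 424/7.
New quantity: q = 505 − 5.5(424/7) = 1203/7.
Buyer burden = 424/7 − 1112/21 = 160/21; seller burden = 1112/21 − 312/7 = 176/21.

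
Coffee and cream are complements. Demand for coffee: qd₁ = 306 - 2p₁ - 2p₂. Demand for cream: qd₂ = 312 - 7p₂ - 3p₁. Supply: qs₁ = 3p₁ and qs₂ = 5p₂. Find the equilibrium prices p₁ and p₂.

Market 1: 306 - 2p₁ - 2p₂ = 3p₁ → 5p₁ + 2p₂ = 306.
Market 2: 12p₂ + 3p₁ = 312.
Eliminating p₂: 12×(1) − 2×(2) gives 54p₁ = 3048, so p₁ = 508/9.
Back-substitute into (2): p₂ = (312 − 3×508/9) / 12 = 107/9.

p₁ = 508/9, p₂ = 107/9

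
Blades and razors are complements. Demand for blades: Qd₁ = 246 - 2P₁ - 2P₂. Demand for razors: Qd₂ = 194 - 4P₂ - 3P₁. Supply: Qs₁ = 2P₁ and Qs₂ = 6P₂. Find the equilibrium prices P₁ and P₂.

P₁ = 1036/17, P₂ = 19/17

Market 1: 246 - 2P₁ - 2P₂ = 2P₁ → 4P₁ + 2P₂ = 246.
Market 2: 10P₂ + 3P₁ = 194.
Eliminating P₂: 10×(1) − 2×(2) gives 34P₁ = 2072, so P₁ = 1036/17.
Back-substitute into (2): P₂ = (194 − 3×1036/17) / 10 = 19/17.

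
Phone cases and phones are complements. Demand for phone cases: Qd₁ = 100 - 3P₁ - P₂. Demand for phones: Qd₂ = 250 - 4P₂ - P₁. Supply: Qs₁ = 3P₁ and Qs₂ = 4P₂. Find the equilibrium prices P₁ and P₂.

Market 1: 100 - 3P₁ - P₂ = 3P₁ → 6P₁ + P₂ = 100.
Market 2: 8P₂ + P₁ = 250.
Eliminating P₂: 8×(1) − 1×(2) gives 47P₁ = 550, so P₁ = 550/47.
Back-substitute into (2): P₂ = (250 − 1×550/47) / 8 = 1400/47.

P₁ = 550/47, P₂ = 1400/47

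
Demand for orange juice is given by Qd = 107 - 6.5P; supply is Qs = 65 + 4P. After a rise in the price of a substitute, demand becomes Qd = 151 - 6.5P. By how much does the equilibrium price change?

Original equilibrium: P* = 4, Q* = 81.
New equilibrium: 151 - 6.5P = 65 + 4P, so 86 = 10.5P and P' = 172/21; Q' = 151 − 6.5(172/21) = 2053/21.
Change in price: 172/21 − 4 = 88/21.

ΔP = 88/21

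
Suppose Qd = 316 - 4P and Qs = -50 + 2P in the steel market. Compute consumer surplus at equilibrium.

Equilibrium: 316 - 4P = -50 + 2P gives P* = 61, Q* = 72.
Demand choke price (Qd = 0): P = 79.
CS = ½(79 − 61)(72) = 648.

Consumer surplus = 648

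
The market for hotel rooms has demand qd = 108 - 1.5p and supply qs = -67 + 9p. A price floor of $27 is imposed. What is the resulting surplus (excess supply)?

Surplus = 108.5

Equilibrium price would be p* = 50/3, so the floor at 27 binds.
At p = 27: qd = 67.5, qs = 176.
Surplus = 176 − 67.5 = 108.5.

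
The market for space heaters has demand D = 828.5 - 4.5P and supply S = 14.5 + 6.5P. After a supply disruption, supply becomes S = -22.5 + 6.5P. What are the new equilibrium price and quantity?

Original equilibrium: P* = 74, Q* = 495.5.
New equilibrium: 828.5 - 4.5P = -22.5 + 6.5P, so 851 = 11P and P' = 851/11; Q' = 828.5 − 4.5(851/11) = 5284/11.

P' = 851/11, Q' = 5284/11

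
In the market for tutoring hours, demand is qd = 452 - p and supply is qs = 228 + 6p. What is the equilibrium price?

Set qd = qs: 452 - p = 228 + 6p.
224 = 7p, so p* = 32.
q* = 452 − 1(32) = 420.

p* = 32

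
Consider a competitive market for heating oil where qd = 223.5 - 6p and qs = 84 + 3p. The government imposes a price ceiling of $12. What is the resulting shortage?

Shortage = 31.5

Equilibrium price would be p* = 15.5, so the ceiling at 12 binds.
At p = 12: qd = 223.5 − 6(12) = 151.5, qs = 84 + 3(12) = 120.
Shortage = 151.5 − 120 = 31.5.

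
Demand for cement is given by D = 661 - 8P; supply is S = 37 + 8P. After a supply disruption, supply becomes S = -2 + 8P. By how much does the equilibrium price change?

Original equilibrium: P* = 39, Q* = 349.
New equilibrium: 661 - 8P = -2 + 8P, so 663 = 16P and P' = 41.4375; Q' = 661 − 8(41.4375) = 329.5.
Change in price: 41.4375 − 39 = 2.4375.

ΔP = 2.4375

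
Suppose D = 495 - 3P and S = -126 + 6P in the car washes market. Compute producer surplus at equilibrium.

Producer surplus = 6912

Equilibrium: 495 - 3P = -126 + 6P gives P* = 69, Q* = 288.
Supply starts at P = 21 (where S = 0).
PS = ½(69 − 21)(288) = 6912.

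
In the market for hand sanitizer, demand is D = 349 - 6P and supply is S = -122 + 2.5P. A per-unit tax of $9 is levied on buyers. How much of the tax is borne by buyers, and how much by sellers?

Pre-tax equilibrium: P* = 942/17, Q* = 281/17.
Tax on buyers shifts demand to D = 349 − 6(P + 9) = 295 - 6P.
295 - 6P = -122 + 2.5P gives seller price Ps = 834/17; buyers pay Pb = 834/17 + 9 = 987/17.
New quantity: Q = 349 − 6(987/17) = 11/17.
Buyer burden = 987/17 − 942/17 = 45/17; seller burden = 942/17 − 834/17 = 108/17.

Buyers bear 45/17, sellers bear 108/17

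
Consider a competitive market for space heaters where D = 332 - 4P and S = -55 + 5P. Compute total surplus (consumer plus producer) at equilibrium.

Total surplus = 5760

Equilibrium: 332 - 4P = -55 + 5P gives P* = 43, Q* = 160.
Demand choke price: P = 83; supply starts at P = 11.
CS = ½(83 − 43)(160) = 3200; PS = ½(43 − 11)(160) = 2560.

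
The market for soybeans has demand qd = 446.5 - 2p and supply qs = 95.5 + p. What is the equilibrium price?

p* = 117

Set qd = qs: 446.5 - 2p = 95.5 + p.
351 = 3p, so p* = 117.
q* = 446.5 − 2(117) = 212.5.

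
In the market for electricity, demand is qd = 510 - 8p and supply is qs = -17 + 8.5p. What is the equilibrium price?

p* = 1054/33

Set qd = qs: 510 - 8p = -17 + 8.5p.
527 = 16.5p, so p* = 1054/33.
q* = 510 − 8(1054/33) = 8398/33.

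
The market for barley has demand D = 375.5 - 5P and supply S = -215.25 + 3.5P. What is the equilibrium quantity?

Q* = 28

Set D = S: 375.5 - 5P = -215.25 + 3.5P.
590.75 = 8.5P, so P* = 69.5.
Q* = 375.5 − 5(69.5) = 28.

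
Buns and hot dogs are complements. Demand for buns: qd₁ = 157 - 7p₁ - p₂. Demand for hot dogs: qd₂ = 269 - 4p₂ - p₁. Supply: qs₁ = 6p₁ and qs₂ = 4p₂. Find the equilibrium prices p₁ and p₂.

Market 1: 157 - 7p₁ - p₂ = 6p₁ → 13p₁ + p₂ = 157.
Market 2: 8p₂ + p₁ = 269.
Eliminating p₂: 8×(1) − 1×(2) gives 103p₁ = 987, so p₁ = 987/103.
Back-substitute into (2): p₂ = (269 − 1×987/103) / 8 = 3340/103.

p₁ = 987/103, p₂ = 3340/103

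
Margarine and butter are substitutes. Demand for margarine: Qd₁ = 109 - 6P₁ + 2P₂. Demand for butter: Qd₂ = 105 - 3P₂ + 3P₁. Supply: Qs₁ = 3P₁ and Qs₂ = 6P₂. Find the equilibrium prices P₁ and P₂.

P₁ = 15.88, P₂ = 16.96

Market 1: 109 - 6P₁ + 2P₂ = 3P₁ → 9P₁ - 2P₂ = 109.
Market 2: 9P₂ - 3P₁ = 105.
Eliminating P₂: 9×(1) + 2×(2) gives 75P₁ = 1191, so P₁ = 15.88.
Back-substitute into (2): P₂ = (105 + 3×15.88) / 9 = 16.96.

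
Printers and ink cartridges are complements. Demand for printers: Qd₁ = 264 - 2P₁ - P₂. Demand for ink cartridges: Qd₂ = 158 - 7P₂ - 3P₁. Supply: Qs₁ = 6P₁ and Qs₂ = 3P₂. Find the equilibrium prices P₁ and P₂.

Market 1: 264 - 2P₁ - P₂ = 6P₁ → 8P₁ + P₂ = 264.
Market 2: 10P₂ + 3P₁ = 158.
Eliminating P₂: 10×(1) − 1×(2) gives 77P₁ = 2482, so P₁ = 2482/77.
Back-substitute into (2): P₂ = (158 − 3×2482/77) / 10 = 472/77.

P₁ = 2482/77, P₂ = 472/77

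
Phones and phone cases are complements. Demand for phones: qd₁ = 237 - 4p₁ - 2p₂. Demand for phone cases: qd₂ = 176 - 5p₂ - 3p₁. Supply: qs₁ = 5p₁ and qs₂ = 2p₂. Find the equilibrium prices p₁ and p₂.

Market 1: 237 - 4p₁ - 2p₂ = 5p₁ → 9p₁ + 2p₂ = 237.
Market 2: 7p₂ + 3p₁ = 176.
Eliminating p₂: 7×(1) − 2×(2) gives 57p₁ = 1307, so p₁ = 1307/57.
Back-substitute into (2): p₂ = (176 − 3×1307/57) / 7 = 291/19.

p₁ = 1307/57, p₂ = 291/19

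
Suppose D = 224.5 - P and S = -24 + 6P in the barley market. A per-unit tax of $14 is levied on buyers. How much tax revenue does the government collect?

Tax revenue = 2478

Pre-tax equilibrium: P* = 35.5, Q* = 189.
Tax on buyers shifts demand to D = 224.5 − 1(P + 14) = 210.5 - P.
210.5 - P = -24 + 6P gives seller price Ps = 33.5; buyers pay Pb = 33.5 + 14 = 47.5.
New quantity: Q = 224.5 − 1(47.5) = 177.
Revenue = 14 × 177 = 2478.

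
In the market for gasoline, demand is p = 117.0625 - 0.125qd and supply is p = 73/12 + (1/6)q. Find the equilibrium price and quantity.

p* = 69.5, q* = 380.5

Set the two price expressions equal: 117.0625 - 0.125q = 73/12 + (1/6)q.
5327/48 = (7/24)q, so q* = 380.5.
p* = 117.0625 − (0.125)(380.5) = 69.5.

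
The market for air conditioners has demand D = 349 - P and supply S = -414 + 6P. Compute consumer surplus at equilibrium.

Consumer surplus = 28800

Equilibrium: 349 - P = -414 + 6P gives P* = 109, Q* = 240.
Demand choke price (D = 0): P = 349.
CS = ½(349 − 109)(240) = 28800.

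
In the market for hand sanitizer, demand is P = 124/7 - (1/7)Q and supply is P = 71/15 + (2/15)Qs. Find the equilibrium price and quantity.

Set the two price expressions equal: 124/7 - (1/7)Q = 71/15 + (2/15)Q.
1363/105 = (29/105)Q, so Q* = 47.
P* = 124/7 − (1/7)(47) = 11.

P* = 11, Q* = 47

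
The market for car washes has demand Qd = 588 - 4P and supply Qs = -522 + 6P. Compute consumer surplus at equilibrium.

Consumer surplus = 2592

Equilibrium: 588 - 4P = -522 + 6P gives P* = 111, Q* = 144.
Demand choke price (Qd = 0): P = 147.
CS = ½(147 − 111)(144) = 2592.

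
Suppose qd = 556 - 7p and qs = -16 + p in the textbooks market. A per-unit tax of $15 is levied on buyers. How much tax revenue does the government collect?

Tax revenue = 635.625

Pre-tax equilibrium: p* = 71.5, q* = 55.5.
Tax on buyers shifts demand to qd = 556 − 7(p + 15) = 451 - 7p.
451 - 7p = -16 + p gives seller price ps = 58.375; buyers pay pb = 58.375 + 15 = 73.375.
New quantity: q = 556 − 7(73.375) = 42.375.
Revenue = 15 × 42.375 = 635.625.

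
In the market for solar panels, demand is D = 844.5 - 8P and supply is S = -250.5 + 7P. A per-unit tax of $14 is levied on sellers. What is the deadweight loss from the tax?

Pre-tax equilibrium: P* = 73, Q* = 260.5.
Tax on sellers shifts supply to S = -250.5 + 7(P − 14) = -348.5 + 7P.
844.5 - 8P = -348.5 + 7P gives buyer price Pb = 1193/15; sellers receive Ps = 1193/15 − 14 = 983/15.
New quantity: Q = 844.5 − 8(1193/15) = 6247/30.
DWL = ½ × 14 × (260.5 − 6247/30) = 5488/15.

Deadweight loss = 5488/15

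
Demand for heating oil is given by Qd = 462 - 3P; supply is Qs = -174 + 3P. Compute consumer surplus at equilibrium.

Consumer surplus = 3456

Equilibrium: 462 - 3P = -174 + 3P gives P* = 106, Q* = 144.
Demand choke price (Qd = 0): P = 154.
CS = ½(154 − 106)(144) = 3456.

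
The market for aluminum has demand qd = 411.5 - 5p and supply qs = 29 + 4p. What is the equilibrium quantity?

Set qd = qs: 411.5 - 5p = 29 + 4p.
382.5 = 9p, so p* = 42.5.
q* = 411.5 − 5(42.5) = 199.

q* = 199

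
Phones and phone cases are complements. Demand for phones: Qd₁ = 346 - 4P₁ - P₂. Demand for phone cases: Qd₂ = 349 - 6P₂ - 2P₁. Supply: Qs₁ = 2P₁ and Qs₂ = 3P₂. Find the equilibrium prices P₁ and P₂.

P₁ = 2765/52, P₂ = 701/26

Market 1: 346 - 4P₁ - P₂ = 2P₁ → 6P₁ + P₂ = 346.
Market 2: 9P₂ + 2P₁ = 349.
Eliminating P₂: 9×(1) − 1×(2) gives 52P₁ = 2765, so P₁ = 2765/52.
Back-substitute into (2): P₂ = (349 − 2×2765/52) / 9 = 701/26.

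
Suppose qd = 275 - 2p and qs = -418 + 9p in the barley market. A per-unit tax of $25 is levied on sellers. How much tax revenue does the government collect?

Tax revenue = 29725/11

Pre-tax equilibrium: p* = 63, q* = 149.
Tax on sellers shifts supply to qs = -418 + 9(p − 25) = -643 + 9p.
275 - 2p = -643 + 9p gives buyer price pb = 918/11; sellers receive ps = 918/11 − 25 = 643/11.
New quantity: q = 275 − 2(918/11) = 1189/11.
Revenue = 25 × 1189/11 = 29725/11.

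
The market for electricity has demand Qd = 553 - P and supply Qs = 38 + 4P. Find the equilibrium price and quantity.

Set Qd = Qs: 553 - P = 38 + 4P.
515 = 5P, so P* = 103.
Q* = 553 − 1(103) = 450.

P* = 103, Q* = 450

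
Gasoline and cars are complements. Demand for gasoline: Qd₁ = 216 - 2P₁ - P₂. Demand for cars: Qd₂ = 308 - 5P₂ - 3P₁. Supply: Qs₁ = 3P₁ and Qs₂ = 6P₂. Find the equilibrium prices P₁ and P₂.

P₁ = 517/13, P₂ = 223/13

Market 1: 216 - 2P₁ - P₂ = 3P₁ → 5P₁ + P₂ = 216.
Market 2: 11P₂ + 3P₁ = 308.
Eliminating P₂: 11×(1) − 1×(2) gives 52P₁ = 2068, so P₁ = 517/13.
Back-substitute into (2): P₂ = (308 − 3×517/13) / 11 = 223/13.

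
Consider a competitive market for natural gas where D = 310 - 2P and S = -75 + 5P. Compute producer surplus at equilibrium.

Producer surplus = 4000

Equilibrium: 310 - 2P = -75 + 5P gives P* = 55, Q* = 200.
Supply starts at P = 15 (where S = 0).
PS = ½(55 − 15)(200) = 4000.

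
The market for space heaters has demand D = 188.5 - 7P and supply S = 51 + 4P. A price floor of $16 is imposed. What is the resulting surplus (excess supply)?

Equilibrium price would be P* = 12.5, so the floor at 16 binds.
At P = 16: D = 76.5, S = 115.
Surplus = 115 − 76.5 = 38.5.

Surplus = 38.5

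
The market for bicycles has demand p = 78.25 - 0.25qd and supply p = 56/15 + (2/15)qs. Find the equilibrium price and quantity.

Set the two price expressions equal: 78.25 - 0.25q = 56/15 + (2/15)q.
4471/60 = (23/60)q, so q* = 4471/23.
p* = 78.25 − (0.25)(4471/23) = 682/23.

p* = 682/23, q* = 4471/23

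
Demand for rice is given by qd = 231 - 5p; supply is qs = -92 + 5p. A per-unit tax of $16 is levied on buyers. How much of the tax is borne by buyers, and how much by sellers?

Pre-tax equilibrium: p* = 32.3, q* = 69.5.
Tax on buyers shifts demand to qd = 231 − 5(p + 16) = 151 - 5p.
151 - 5p = -92 + 5p gives seller price ps = 24.3; buyers pay pb = 24.3 + 16 = 40.3.
New quantity: q = 231 − 5(40.3) = 29.5.
Buyer burden = 40.3 − 32.3 = 8; seller burden = 32.3 − 24.3 = 8.

Buyers bear $8, sellers bear $8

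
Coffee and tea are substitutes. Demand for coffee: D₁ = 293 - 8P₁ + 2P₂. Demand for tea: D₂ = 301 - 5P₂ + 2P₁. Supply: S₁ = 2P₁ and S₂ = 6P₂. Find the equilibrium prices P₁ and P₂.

Market 1: 293 - 8P₁ + 2P₂ = 2P₁ → 10P₁ - 2P₂ = 293.
Market 2: 11P₂ - 2P₁ = 301.
Eliminating P₂: 11×(1) + 2×(2) gives 106P₁ = 3825, so P₁ = 3825/106.
Back-substitute into (2): P₂ = (301 + 2×3825/106) / 11 = 1798/53.

P₁ = 3825/106, P₂ = 1798/53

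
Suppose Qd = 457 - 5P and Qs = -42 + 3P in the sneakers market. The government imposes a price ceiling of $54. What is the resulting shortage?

Shortage = 67

Equilibrium price would be P* = 62.375, so the ceiling at 54 binds.
At P = 54: Qd = 457 − 5(54) = 187, Qs = -42 + 3(54) = 120.
Shortage = 187 − 120 = 67.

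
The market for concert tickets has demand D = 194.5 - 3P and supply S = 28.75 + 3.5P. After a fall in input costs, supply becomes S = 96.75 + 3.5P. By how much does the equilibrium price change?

Original equilibrium: P* = 25.5, Q* = 118.
New equilibrium: 194.5 - 3P = 96.75 + 3.5P, so 97.75 = 6.5P and P' = 391/26; Q' = 194.5 − 3(391/26) = 1942/13.
Change in price: 391/26 − 25.5 = -136/13.

ΔP = -136/13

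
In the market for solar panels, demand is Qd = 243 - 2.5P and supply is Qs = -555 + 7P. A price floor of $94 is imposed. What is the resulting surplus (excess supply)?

Surplus = 95

Equilibrium price would be P* = 84, so the floor at 94 binds.
At P = 94: Qd = 8, Qs = 103.
Surplus = 103 − 8 = 95.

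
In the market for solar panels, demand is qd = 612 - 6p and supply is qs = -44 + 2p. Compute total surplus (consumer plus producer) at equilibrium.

Total surplus = 4800

Equilibrium: 612 - 6p = -44 + 2p gives p* = 82, q* = 120.
Demand choke price: p = 102; supply starts at p = 22.
CS = ½(102 − 82)(120) = 1200; PS = ½(82 − 22)(120) = 3600.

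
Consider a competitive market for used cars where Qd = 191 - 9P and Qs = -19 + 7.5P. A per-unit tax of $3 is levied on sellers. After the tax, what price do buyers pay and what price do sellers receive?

Buyers pay 155/11, sellers receive 122/11

Pre-tax equilibrium: P* = 140/11, Q* = 841/11.
Tax on sellers shifts supply to Qs = -19 + 7.5(P − 3) = -41.5 + 7.5P.
191 - 9P = -41.5 + 7.5P gives buyer price Pb = 155/11; sellers receive Ps = 155/11 − 3 = 122/11.
New quantity: Q = 191 − 9(155/11) = 706/11.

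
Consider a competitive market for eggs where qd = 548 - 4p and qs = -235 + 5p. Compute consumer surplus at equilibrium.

Equilibrium: 548 - 4p = -235 + 5p gives p* = 87, q* = 200.
Demand choke price (qd = 0): p = 137.
CS = ½(137 − 87)(200) = 5000.

Consumer surplus = 5000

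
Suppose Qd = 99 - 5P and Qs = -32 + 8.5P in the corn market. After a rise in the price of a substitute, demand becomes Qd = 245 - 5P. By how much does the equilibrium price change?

ΔP = 292/27

Original equilibrium: P* = 262/27, Q* = 1363/27.
New equilibrium: 245 - 5P = -32 + 8.5P, so 277 = 13.5P and P' = 554/27; Q' = 245 − 5(554/27) = 3845/27.
Change in price: 554/27 − 262/27 = 292/27.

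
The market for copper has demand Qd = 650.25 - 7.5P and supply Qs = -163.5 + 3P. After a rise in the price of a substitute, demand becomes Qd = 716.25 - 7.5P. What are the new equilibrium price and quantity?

Original equilibrium: P* = 77.5, Q* = 69.
New equilibrium: 716.25 - 7.5P = -163.5 + 3P, so 879.75 = 10.5P and P' = 1173/14; Q' = 716.25 − 7.5(1173/14) = 615/7.

P' = 1173/14, Q' = 615/7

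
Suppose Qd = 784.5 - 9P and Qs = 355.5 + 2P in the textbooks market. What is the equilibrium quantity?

Q* = 433.5

Set Qd = Qs: 784.5 - 9P = 355.5 + 2P.
429 = 11P, so P* = 39.
Q* = 784.5 − 9(39) = 433.5.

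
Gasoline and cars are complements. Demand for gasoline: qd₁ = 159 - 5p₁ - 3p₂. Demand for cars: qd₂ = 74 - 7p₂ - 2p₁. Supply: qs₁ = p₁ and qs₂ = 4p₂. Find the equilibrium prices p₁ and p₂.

p₁ = 25.45, p₂ = 2.1

Market 1: 159 - 5p₁ - 3p₂ = p₁ → 6p₁ + 3p₂ = 159.
Market 2: 11p₂ + 2p₁ = 74.
Eliminating p₂: 11×(1) − 3×(2) gives 60p₁ = 1527, so p₁ = 25.45.
Back-substitute into (2): p₂ = (74 − 2×25.45) / 11 = 2.1.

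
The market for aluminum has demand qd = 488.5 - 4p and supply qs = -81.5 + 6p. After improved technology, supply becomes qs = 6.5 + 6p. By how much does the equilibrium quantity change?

Original equilibrium: p* = 57, q* = 260.5.
New equilibrium: 488.5 - 4p = 6.5 + 6p, so 482 = 10p and p' = 48.2; q' = 488.5 − 4(48.2) = 295.7.
Change in quantity: 295.7 − 260.5 = 35.2.

Δq = 35.2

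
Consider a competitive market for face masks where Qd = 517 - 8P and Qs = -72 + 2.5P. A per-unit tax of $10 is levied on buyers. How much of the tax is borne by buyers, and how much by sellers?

Buyers bear 50/21, sellers bear 160/21

Pre-tax equilibrium: P* = 1178/21, Q* = 1433/21.
Tax on buyers shifts demand to Qd = 517 − 8(P + 10) = 437 - 8P.
437 - 8P = -72 + 2.5P gives seller price Ps = 1018/21; buyers pay Pb = 1018/21 + 10 = 1228/21.
New quantity: Q = 517 − 8(1228/21) = 1033/21.
Buyer burden = 1228/21 − 1178/21 = 50/21; seller burden = 1178/21 − 1018/21 = 160/21.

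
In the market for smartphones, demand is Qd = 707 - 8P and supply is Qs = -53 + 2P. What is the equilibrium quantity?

Set Qd = Qs: 707 - 8P = -53 + 2P.
760 = 10P, so P* = 76.
Q* = 707 − 8(76) = 99.

Q* = 99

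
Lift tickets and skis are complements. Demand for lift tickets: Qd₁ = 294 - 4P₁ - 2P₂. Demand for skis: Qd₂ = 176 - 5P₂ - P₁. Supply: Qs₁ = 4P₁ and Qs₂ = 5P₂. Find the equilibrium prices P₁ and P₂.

Market 1: 294 - 4P₁ - 2P₂ = 4P₁ → 8P₁ + 2P₂ = 294.
Market 2: 10P₂ + P₁ = 176.
Eliminating P₂: 10×(1) − 2×(2) gives 78P₁ = 2588, so P₁ = 1294/39.
Back-substitute into (2): P₂ = (176 − 1×1294/39) / 10 = 557/39.

P₁ = 1294/39, P₂ = 557/39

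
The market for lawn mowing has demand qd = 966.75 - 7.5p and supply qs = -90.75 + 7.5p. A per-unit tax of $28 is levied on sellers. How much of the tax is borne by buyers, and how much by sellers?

Buyers bear $14, sellers bear $14

Pre-tax equilibrium: p* = 70.5, q* = 438.
Tax on sellers shifts supply to qs = -90.75 + 7.5(p − 28) = -300.75 + 7.5p.
966.75 - 7.5p = -300.75 + 7.5p gives buyer price pb = 84.5; sellers receive ps = 84.5 − 28 = 56.5.
New quantity: q = 966.75 − 7.5(84.5) = 333.
Buyer burden = 84.5 − 70.5 = 14; seller burden = 70.5 − 56.5 = 14.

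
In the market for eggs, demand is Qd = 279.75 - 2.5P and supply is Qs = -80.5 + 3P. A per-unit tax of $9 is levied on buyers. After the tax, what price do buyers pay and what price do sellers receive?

Buyers pay 1549/22, sellers receive 1351/22

Pre-tax equilibrium: P* = 65.5, Q* = 116.
Tax on buyers shifts demand to Qd = 279.75 − 2.5(P + 9) = 257.25 - 2.5P.
257.25 - 2.5P = -80.5 + 3P gives seller price Ps = 1351/22; buyers pay Pb = 1351/22 + 9 = 1549/22.
New quantity: Q = 279.75 − 2.5(1549/22) = 1141/11.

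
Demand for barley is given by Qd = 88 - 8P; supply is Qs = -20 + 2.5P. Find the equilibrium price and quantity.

P* = 72/7, Q* = 40/7

Set Qd = Qs: 88 - 8P = -20 + 2.5P.
108 = 10.5P, so P* = 72/7.
Q* = 88 − 8(72/7) = 40/7.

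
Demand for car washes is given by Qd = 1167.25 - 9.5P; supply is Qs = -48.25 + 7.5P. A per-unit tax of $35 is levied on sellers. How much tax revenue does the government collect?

Pre-tax equilibrium: P* = 71.5, Q* = 488.
Tax on sellers shifts supply to Qs = -48.25 + 7.5(P − 35) = -310.75 + 7.5P.
1167.25 - 9.5P = -310.75 + 7.5P gives buyer price Pb = 1478/17; sellers receive Ps = 1478/17 − 35 = 883/17.
New quantity: Q = 1167.25 − 9.5(1478/17) = 23209/68.
Revenue = 35 × 23209/68 = 812315/68.

Tax revenue = 812315/68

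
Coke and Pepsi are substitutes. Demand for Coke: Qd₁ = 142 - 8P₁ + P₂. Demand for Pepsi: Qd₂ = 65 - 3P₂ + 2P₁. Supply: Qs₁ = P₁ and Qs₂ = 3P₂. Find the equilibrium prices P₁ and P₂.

Market 1: 142 - 8P₁ + P₂ = P₁ → 9P₁ - P₂ = 142.
Market 2: 6P₂ - 2P₁ = 65.
Eliminating P₂: 6×(1) + 1×(2) gives 52P₁ = 917, so P₁ = 917/52.
Back-substitute into (2): P₂ = (65 + 2×917/52) / 6 = 869/52.

P₁ = 917/52, P₂ = 869/52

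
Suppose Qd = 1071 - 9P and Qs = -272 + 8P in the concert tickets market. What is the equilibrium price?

P* = 79

Set Qd = Qs: 1071 - 9P = -272 + 8P.
1343 = 17P, so P* = 79.
Q* = 1071 − 9(79) = 360.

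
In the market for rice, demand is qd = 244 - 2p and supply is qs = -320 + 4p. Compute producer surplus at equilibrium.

Producer surplus = 392

Equilibrium: 244 - 2p = -320 + 4p gives p* = 94, q* = 56.
Supply starts at p = 80 (where qs = 0).
PS = ½(94 − 80)(56) = 392.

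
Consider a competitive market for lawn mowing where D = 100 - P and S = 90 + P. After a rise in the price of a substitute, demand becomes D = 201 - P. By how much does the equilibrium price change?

Original equilibrium: P* = 5, Q* = 95.
New equilibrium: 201 - P = 90 + P, so 111 = 2P and P' = 55.5; Q' = 201 − 1(55.5) = 145.5.
Change in price: 55.5 − 5 = 50.5.

ΔP = 50.5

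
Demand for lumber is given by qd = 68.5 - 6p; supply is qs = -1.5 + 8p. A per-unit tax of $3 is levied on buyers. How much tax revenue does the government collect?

Tax revenue = 1185/14

Pre-tax equilibrium: p* = 5, q* = 38.5.
Tax on buyers shifts demand to qd = 68.5 − 6(p + 3) = 50.5 - 6p.
50.5 - 6p = -1.5 + 8p gives seller price ps = 26/7; buyers pay pb = 26/7 + 3 = 47/7.
New quantity: q = 68.5 − 6(47/7) = 395/14.
Revenue = 3 × 395/14 = 1185/14.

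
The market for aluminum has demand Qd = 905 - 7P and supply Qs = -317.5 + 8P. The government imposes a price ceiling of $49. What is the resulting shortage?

Equilibrium price would be P* = 81.5, so the ceiling at 49 binds.
At P = 49: Qd = 905 − 7(49) = 562, Qs = -317.5 + 8(49) = 74.5.
Shortage = 562 − 74.5 = 487.5.

Shortage = 487.5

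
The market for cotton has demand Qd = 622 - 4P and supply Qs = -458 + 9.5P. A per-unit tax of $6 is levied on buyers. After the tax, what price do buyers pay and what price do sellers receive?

Pre-tax equilibrium: P* = 80, Q* = 302.
Tax on buyers shifts demand to Qd = 622 − 4(P + 6) = 598 - 4P.
598 - 4P = -458 + 9.5P gives seller price Ps = 704/9; buyers pay Pb = 704/9 + 6 = 758/9.
New quantity: Q = 622 − 4(758/9) = 2566/9.

Buyers pay 758/9, sellers receive 704/9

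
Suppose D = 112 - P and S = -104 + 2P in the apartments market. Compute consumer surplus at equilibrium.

Consumer surplus = 800

Equilibrium: 112 - P = -104 + 2P gives P* = 72, Q* = 40.
Demand choke price (D = 0): P = 112.
CS = ½(112 − 72)(40) = 800.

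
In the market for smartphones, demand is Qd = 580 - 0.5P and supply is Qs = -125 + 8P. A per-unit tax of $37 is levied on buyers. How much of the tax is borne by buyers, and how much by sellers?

Pre-tax equilibrium: P* = 1410/17, Q* = 9155/17.
Tax on buyers shifts demand to Qd = 580 − 0.5(P + 37) = 561.5 - 0.5P.
561.5 - 0.5P = -125 + 8P gives seller price Ps = 1373/17; buyers pay Pb = 1373/17 + 37 = 2002/17.
New quantity: Q = 580 − 0.5(2002/17) = 8859/17.
Buyer burden = 2002/17 − 1410/17 = 592/17; seller burden = 1410/17 − 1373/17 = 37/17.

Buyers bear 592/17, sellers bear 37/17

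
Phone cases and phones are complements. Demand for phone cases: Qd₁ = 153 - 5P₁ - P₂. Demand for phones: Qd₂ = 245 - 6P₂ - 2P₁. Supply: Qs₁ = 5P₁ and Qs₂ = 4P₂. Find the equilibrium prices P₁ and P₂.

Market 1: 153 - 5P₁ - P₂ = 5P₁ → 10P₁ + P₂ = 153.
Market 2: 10P₂ + 2P₁ = 245.
Eliminating P₂: 10×(1) − 1×(2) gives 98P₁ = 1285, so P₁ = 1285/98.
Back-substitute into (2): P₂ = (245 − 2×1285/98) / 10 = 1072/49.

P₁ = 1285/98, P₂ = 1072/49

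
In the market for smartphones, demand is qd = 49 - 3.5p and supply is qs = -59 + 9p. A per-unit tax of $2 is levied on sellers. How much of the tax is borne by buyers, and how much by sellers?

Pre-tax equilibrium: p* = 8.64, q* = 18.76.
Tax on sellers shifts supply to qs = -59 + 9(p − 2) = -77 + 9p.
49 - 3.5p = -77 + 9p gives buyer price pb = 10.08; sellers receive ps = 10.08 − 2 = 8.08.
New quantity: q = 49 − 3.5(10.08) = 13.72.
Buyer burden = 10.08 − 8.64 = 1.44; seller burden = 8.64 − 8.08 = 0.56.

Buyers bear $1.44, sellers bear $0.56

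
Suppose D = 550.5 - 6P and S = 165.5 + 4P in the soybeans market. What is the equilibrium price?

Set D = S: 550.5 - 6P = 165.5 + 4P.
385 = 10P, so P* = 38.5.
Q* = 550.5 − 6(38.5) = 319.5.

P* = 38.5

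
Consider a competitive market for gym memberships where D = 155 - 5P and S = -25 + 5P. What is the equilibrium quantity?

Set D = S: 155 - 5P = -25 + 5P.
180 = 10P, so P* = 18.
Q* = 155 − 5(18) = 65.

Q* = 65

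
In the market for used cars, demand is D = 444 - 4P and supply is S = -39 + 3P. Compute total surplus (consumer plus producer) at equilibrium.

Equilibrium: 444 - 4P = -39 + 3P gives P* = 69, Q* = 168.
Demand choke price: P = 111; supply starts at P = 13.
CS = ½(111 − 69)(168) = 3528; PS = ½(69 − 13)(168) = 4704.

Total surplus = 8232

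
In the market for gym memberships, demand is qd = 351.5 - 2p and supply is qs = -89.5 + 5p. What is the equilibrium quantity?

q* = 225.5

Set qd = qs: 351.5 - 2p = -89.5 + 5p.
441 = 7p, so p* = 63.
q* = 351.5 − 2(63) = 225.5.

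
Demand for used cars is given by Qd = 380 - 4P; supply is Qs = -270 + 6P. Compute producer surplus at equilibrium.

Equilibrium: 380 - 4P = -270 + 6P gives P* = 65, Q* = 120.
Supply starts at P = 45 (where Qs = 0).
PS = ½(65 − 45)(120) = 1200.

Producer surplus = 1200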